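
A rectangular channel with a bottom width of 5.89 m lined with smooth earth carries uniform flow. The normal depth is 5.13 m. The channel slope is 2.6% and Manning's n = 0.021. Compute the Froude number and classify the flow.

Flow area A = b·y = 5.89 × 5.13 = 30.22 m². Wetted perimeter P = b + 2y = 5.89 + 2×5.13 = 16.15 m.
Hydraulic radius R = A/P = 30.22/16.15 = 1.871 m.
V = (1/n) R^(2/3) √S = (1/0.021) × 1.871^(2/3) × √0.026 = 11.66 m/s. Hydraulic depth D_h = A/T = 30.22/5.89 = 5.13 m.
Froude number Fr = V/√(g·D_h) = 11.66/√(9.81×5.13) = 1.64, which is greater than 1, so the flow is supercritical.

supercritical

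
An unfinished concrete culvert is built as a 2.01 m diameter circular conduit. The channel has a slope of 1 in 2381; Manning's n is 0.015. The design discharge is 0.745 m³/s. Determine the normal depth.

y_n = 0.716 m

Manning's equation rearranged: A R^(2/3) = nQ / (1·√S) = 0.015 × 0.745 / (√0.00042) = 0.5453.
Trying y = 0.487 m: A R^(2/3) = 0.2582 — short.
Trying y = 0.716 m: A R^(2/3) = 0.5451 — close enough.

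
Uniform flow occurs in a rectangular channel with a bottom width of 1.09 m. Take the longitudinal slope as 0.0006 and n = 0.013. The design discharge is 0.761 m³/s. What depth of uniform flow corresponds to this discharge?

y_n = 0.788 m

Manning's equation rearranged: A R^(2/3) = nQ / (1·√S) = 0.013 × 0.761 / (√0.0006) = 0.4039.
Try y = 0.589 m: A R^(2/3) = 0.2768 — short.
Try y = 0.788 m: A R^(2/3) = 0.4037 — close enough.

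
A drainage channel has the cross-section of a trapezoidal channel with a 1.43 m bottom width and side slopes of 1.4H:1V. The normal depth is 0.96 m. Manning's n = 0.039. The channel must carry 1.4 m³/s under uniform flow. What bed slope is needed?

S = 0.000905

With bottom width b = 1.43 m and side slope z = 1.4: A = (b + zy)y = (1.43 + 1.4×0.96)×0.96 = 2.663 m²; P = b + 2y√(1+z²) = 1.43 + 2×0.96×1.72 = 4.733 m.
Hydraulic radius R = A/P = 2.663/4.733 = 0.5626 m.
From Manning's equation, S = [nQ / (1 A R^(2/3))]² = [0.039 × 1.4 / (1 × 2.663 × 0.5626^(2/3))]² = 0.000905.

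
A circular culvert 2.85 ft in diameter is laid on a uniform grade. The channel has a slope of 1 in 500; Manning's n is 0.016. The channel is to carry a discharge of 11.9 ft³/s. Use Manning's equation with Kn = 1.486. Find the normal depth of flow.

Manning's equation rearranged: A R^(2/3) = nQ / (1.486·√S) = 0.016 × 11.9 / (1.486 × √0.002) = 2.865.
Trying y = 1.29 ft: A R^(2/3) = 2.142 — short.
Trying y = 1.7 ft: A R^(2/3) = 3.388 — over.
Trying y = 1.53 ft: A R^(2/3) = 2.865 — close enough.

y_n = 1.53 ft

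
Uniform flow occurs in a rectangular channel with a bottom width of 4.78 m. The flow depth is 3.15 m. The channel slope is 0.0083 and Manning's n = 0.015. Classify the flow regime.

supercritical

Flow area A = b·y = 4.78 × 3.15 = 15.06 m². Wetted perimeter P = b + 2y = 4.78 + 2×3.15 = 11.08 m.
Hydraulic radius R = A/P = 15.06/11.08 = 1.359 m.
V = (1/n) R^(2/3) √S = (1/0.015) × 1.359^(2/3) × √0.0083 = 7.452 m/s. Hydraulic depth D_h = A/T = 15.06/4.78 = 3.15 m.
Froude number Fr = V/√(g·D_h) = 7.452/√(9.81×3.15) = 1.34, which is greater than 1, so the flow is supercritical.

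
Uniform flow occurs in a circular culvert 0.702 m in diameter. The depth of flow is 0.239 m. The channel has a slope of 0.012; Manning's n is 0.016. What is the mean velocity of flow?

V = 1.78 m/s

For a circular section of diameter D = 0.702 m at depth y = 0.239 m, the central angle is θ = 2 arccos(1 − 2y/D) = 2.492 rad. Then A = (D²/8)(θ − sin θ) = 0.1163 m² and P = Dθ/2 = 0.8747 m.
Hydraulic radius R = A/P = 0.1163/0.8747 = 0.1329 m.
From Manning's equation, V = (1/n) R^(2/3) S^(1/2) = (1/0.016) × 0.1329^(2/3) × 0.012^(1/2) = 1.78 m/s.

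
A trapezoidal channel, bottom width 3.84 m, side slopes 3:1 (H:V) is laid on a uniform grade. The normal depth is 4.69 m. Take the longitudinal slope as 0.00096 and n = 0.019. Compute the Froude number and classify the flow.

With bottom width b = 3.84 m and side slope z = 3: A = (b + zy)y = (3.84 + 3×4.69)×4.69 = 84 m²; P = b + 2y√(1+z²) = 3.84 + 2×4.69×3.162 = 33.5 m.
Hydraulic radius R = A/P = 84/33.5 = 2.507 m.
V = (1/n) R^(2/3) √S = (1/0.019) × 2.507^(2/3) × √0.00096 = 3.01 m/s. Hydraulic depth D_h = A/T = 84/31.98 = 2.627 m.
Froude number Fr = V/√(g·D_h) = 3.01/√(9.81×2.627) = 0.593, which is less than 1, so the flow is subcritical.

subcritical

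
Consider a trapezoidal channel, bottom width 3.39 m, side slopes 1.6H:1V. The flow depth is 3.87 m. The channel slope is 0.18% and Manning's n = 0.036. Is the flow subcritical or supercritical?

subcritical

With bottom width b = 3.39 m and side slope z = 1.6: A = (b + zy)y = (3.39 + 1.6×3.87)×3.87 = 37.08 m²; P = b + 2y√(1+z²) = 3.39 + 2×3.87×1.887 = 17.99 m.
Hydraulic radius R = A/P = 37.08/17.99 = 2.061 m.
V = (1/n) R^(2/3) √S = (1/0.036) × 2.061^(2/3) × √0.0018 = 1.909 m/s. Hydraulic depth D_h = A/T = 37.08/15.77 = 2.351 m.
Froude number Fr = V/√(g·D_h) = 1.909/√(9.81×2.351) = 0.397, which is less than 1, so the flow is subcritical.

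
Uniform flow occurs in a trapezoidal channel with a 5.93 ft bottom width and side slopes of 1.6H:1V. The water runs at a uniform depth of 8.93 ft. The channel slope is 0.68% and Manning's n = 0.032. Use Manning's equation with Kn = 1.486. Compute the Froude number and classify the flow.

subcritical

With bottom width b = 5.93 ft and side slope z = 1.6: A = (b + zy)y = (5.93 + 1.6×8.93)×8.93 = 180.5 ft²; P = b + 2y√(1+z²) = 5.93 + 2×8.93×1.887 = 39.63 ft.
Hydraulic radius R = A/P = 180.5/39.63 = 4.556 ft.
V = (1.486/n) R^(2/3) √S = (1.486/0.032) × 4.556^(2/3) × √0.0068 = 10.52 ft/s. Hydraulic depth D_h = A/T = 180.5/34.51 = 5.232 ft.
Froude number Fr = V/√(g·D_h) = 10.52/√(32.2×5.232) = 0.811, which is less than 1, so the flow is subcritical.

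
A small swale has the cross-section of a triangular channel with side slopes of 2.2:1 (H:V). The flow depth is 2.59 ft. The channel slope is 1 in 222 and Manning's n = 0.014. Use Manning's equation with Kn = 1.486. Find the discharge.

For a triangular section with side slope z = 2.2: A = zy² = 2.2×2.59² = 14.76 ft²; P = 2y√(1+z²) = 2×2.59×2.417 = 12.52 ft.
Hydraulic radius R = A/P = 14.76/12.52 = 1.179 ft.
Manning's equation: Q = (1.486/n) A R^(2/3) S^(1/2) = (1.486/0.014) × 14.76 × 1.179^(2/3) × 0.004505^(1/2) = 117 ft³/s.

Q = 117 ft³/s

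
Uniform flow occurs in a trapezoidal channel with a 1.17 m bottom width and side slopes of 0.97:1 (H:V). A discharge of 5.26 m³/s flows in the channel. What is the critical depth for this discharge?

y_c = 0.971 m

At critical depth, Q² T / (g A³) = 1, i.e. A³/T = Q²/g = 5.26²/9.81 = 2.82.
Try y = 0.679 m: A³/T = 0.7696 — low.
Try y = 1.16 m: A³/T = 5.518 — high.
Try y = 0.971 m: A³/T = 2.824 — close enough.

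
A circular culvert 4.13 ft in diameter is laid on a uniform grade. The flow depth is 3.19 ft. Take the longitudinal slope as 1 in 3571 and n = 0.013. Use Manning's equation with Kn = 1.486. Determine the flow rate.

Q = 24.7 ft³/s

For a circular section of diameter D = 4.13 ft at depth y = 3.19 ft, the central angle is θ = 2 arccos(1 − 2y/D) = 4.294 rad. Then A = (D²/8)(θ − sin θ) = 11.1 ft² and P = Dθ/2 = 8.867 ft.
Hydraulic radius R = A/P = 11.1/8.867 = 1.252 ft.
Manning's equation: Q = (1.486/n) A R^(2/3) S^(1/2) = (1.486/0.013) × 11.1 × 1.252^(2/3) × 0.00028^(1/2) = 24.7 ft³/s.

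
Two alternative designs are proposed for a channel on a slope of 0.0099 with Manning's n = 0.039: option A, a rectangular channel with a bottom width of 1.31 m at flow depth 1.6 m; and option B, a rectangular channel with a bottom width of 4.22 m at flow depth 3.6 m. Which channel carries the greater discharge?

Channel A: Flow area A = b·y = 1.31 × 1.6 = 2.096 m². Wetted perimeter P = b + 2y = 1.31 + 2×1.6 = 4.51 m. Hydraulic radius R = A/P = 2.096/4.51 = 0.4647 m. Q_A = (1/0.039)·2.096·0.4647^(2/3)·√0.0099 = 3.208 m³/s.
Channel B: Flow area A = b·y = 4.22 × 3.6 = 15.19 m². Wetted perimeter P = b + 2y = 4.22 + 2×3.6 = 11.42 m. Hydraulic radius R = A/P = 15.19/11.42 = 1.33 m. Q_B = (1/0.039)·15.19·1.33^(2/3)·√0.0099 = 46.88 m³/s.
Q_A = 3.208 m³/s vs Q_B = 46.88 m³/s, so channel B carries more.

channel B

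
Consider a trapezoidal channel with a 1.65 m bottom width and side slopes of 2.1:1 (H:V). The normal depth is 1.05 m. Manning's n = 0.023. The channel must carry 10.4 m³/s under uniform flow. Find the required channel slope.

S = 0.00661

With bottom width b = 1.65 m and side slope z = 2.1: A = (b + zy)y = (1.65 + 2.1×1.05)×1.05 = 4.048 m²; P = b + 2y√(1+z²) = 1.65 + 2×1.05×2.326 = 6.534 m.
Hydraulic radius R = A/P = 4.048/6.534 = 0.6194 m.
From Manning's equation, S = [nQ / (1 A R^(2/3))]² = [0.023 × 10.4 / (1 × 4.048 × 0.6194^(2/3))]² = 0.00661.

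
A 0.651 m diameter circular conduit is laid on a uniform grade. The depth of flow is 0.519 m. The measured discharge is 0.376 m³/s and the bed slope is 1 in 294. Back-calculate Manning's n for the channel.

For a circular section of diameter D = 0.651 m at depth y = 0.519 m, the central angle is θ = 2 arccos(1 − 2y/D) = 4.415 rad. Then A = (D²/8)(θ − sin θ) = 0.2845 m² and P = Dθ/2 = 1.437 m.
Hydraulic radius R = A/P = 0.2845/1.437 = 0.198 m.
Rearranging Manning's equation: n = (1/Q) A R^(2/3) S^(1/2) = (1/0.376) × 0.2845 × 0.198^(2/3) × √0.003401 = 0.015.

n = 0.015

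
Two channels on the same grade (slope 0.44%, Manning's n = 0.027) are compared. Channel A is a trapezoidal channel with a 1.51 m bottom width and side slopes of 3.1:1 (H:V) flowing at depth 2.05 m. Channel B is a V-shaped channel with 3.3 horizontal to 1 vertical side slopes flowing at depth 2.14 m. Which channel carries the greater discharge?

channel A

Channel A: With bottom width b = 1.51 m and side slope z = 3.1: A = (b + zy)y = (1.51 + 3.1×2.05)×2.05 = 16.12 m²; P = b + 2y√(1+z²) = 1.51 + 2×2.05×3.257 = 14.86 m. Hydraulic radius R = A/P = 16.12/14.86 = 1.085 m. Q_A = (1/0.027)·16.12·1.085^(2/3)·√0.0044 = 41.82 m³/s.
Channel B: For a triangular section with side slope z = 3.3: A = zy² = 3.3×2.14² = 15.11 m²; P = 2y√(1+z²) = 2×2.14×3.448 = 14.76 m. Hydraulic radius R = A/P = 15.11/14.76 = 1.024 m. Q_B = (1/0.027)·15.11·1.024^(2/3)·√0.0044 = 37.72 m³/s.
Q_A = 41.82 m³/s vs Q_B = 37.72 m³/s, so channel A carries more.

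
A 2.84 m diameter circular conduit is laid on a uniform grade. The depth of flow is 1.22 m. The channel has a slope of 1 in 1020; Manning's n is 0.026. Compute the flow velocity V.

For a circular section of diameter D = 2.84 m at depth y = 1.22 m, the central angle is θ = 2 arccos(1 − 2y/D) = 2.859 rad. Then A = (D²/8)(θ − sin θ) = 2.601 m² and P = Dθ/2 = 4.06 m.
Hydraulic radius R = A/P = 2.601/4.06 = 0.6407 m.
From Manning's equation, V = (1/n) R^(2/3) S^(1/2) = (1/0.026) × 0.6407^(2/3) × 0.0009804^(1/2) = 0.895 m/s.

V = 0.895 m/s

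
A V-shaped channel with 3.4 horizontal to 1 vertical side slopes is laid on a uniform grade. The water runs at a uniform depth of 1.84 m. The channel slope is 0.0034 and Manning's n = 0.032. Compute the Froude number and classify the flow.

subcritical

For a triangular section with side slope z = 3.4: A = zy² = 3.4×1.84² = 11.51 m²; P = 2y√(1+z²) = 2×1.84×3.544 = 13.04 m.
Hydraulic radius R = A/P = 11.51/13.04 = 0.8826 m.
V = (1/n) R^(2/3) √S = (1/0.032) × 0.8826^(2/3) × √0.0034 = 1.677 m/s. Hydraulic depth D_h = A/T = 11.51/12.51 = 0.92 m.
Froude number Fr = V/√(g·D_h) = 1.677/√(9.81×0.92) = 0.558, which is less than 1, so the flow is subcritical.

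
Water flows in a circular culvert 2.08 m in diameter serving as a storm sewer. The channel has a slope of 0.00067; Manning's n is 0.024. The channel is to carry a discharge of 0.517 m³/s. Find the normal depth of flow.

y_n = 0.66 m

Manning's equation rearranged: A R^(2/3) = nQ / (1·√S) = 0.024 × 0.517 / (√0.00067) = 0.4794.
At y = 0.79 m: A R^(2/3) = 0.6731 — over.
At y = 0.66 m: A R^(2/3) = 0.4794 — ≈ 0.4794.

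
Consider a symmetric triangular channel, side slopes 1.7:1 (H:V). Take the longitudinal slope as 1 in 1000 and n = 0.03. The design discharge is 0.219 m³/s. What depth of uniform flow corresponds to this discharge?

Manning's equation rearranged: A R^(2/3) = nQ / (1·√S) = 0.03 × 0.219 / (√0.001) = 0.2078.
Try y = 0.607 m: A R^(2/3) = 0.2562 — too large.
Try y = 0.434 m: A R^(2/3) = 0.1047 — too small.
Try y = 0.561 m: A R^(2/3) = 0.2076 — close enough.

y_n = 0.561 m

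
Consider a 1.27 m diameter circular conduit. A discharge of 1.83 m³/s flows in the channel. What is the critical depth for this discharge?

At critical depth, Q² T / (g A³) = 1, i.e. A³/T = Q²/g = 1.83²/9.81 = 0.3414.
Trying y = 0.829 m: A³/T = 0.5557 — over.
Trying y = 0.5 m: A³/T = 0.0801 — short.
Trying y = 0.73 m: A³/T = 0.3408 — matches.

y_c = 0.73 m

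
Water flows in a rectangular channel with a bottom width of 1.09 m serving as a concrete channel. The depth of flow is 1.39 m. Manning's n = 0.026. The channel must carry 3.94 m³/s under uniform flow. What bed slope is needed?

S = 0.016

Flow area A = b·y = 1.09 × 1.39 = 1.515 m². Wetted perimeter P = b + 2y = 1.09 + 2×1.39 = 3.87 m.
Hydraulic radius R = A/P = 1.515/3.87 = 0.3915 m.
From Manning's equation, S = [nQ / (1 A R^(2/3))]² = [0.026 × 3.94 / (1 × 1.515 × 0.3915^(2/3))]² = 0.016.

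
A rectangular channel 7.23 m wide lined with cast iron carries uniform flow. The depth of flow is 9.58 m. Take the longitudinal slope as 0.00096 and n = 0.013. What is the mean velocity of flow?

V = 4.53 m/s

Flow area A = b·y = 7.23 × 9.58 = 69.26 m². Wetted perimeter P = b + 2y = 7.23 + 2×9.58 = 26.39 m.
Hydraulic radius R = A/P = 69.26/26.39 = 2.625 m.
From Manning's equation, V = (1/n) R^(2/3) S^(1/2) = (1/0.013) × 2.625^(2/3) × 0.00096^(1/2) = 4.53 m/s.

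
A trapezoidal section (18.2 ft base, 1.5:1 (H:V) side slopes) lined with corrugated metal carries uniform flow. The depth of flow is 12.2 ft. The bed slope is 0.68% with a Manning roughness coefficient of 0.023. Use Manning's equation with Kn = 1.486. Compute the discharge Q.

Q = 8810 ft³/s

With bottom width b = 18.2 ft and side slope z = 1.5: A = (b + zy)y = (18.2 + 1.5×12.2)×12.2 = 445.3 ft²; P = b + 2y√(1+z²) = 18.2 + 2×12.2×1.803 = 62.19 ft.
Hydraulic radius R = A/P = 445.3/62.19 = 7.161 ft.
Manning's equation: Q = (1.486/n) A R^(2/3) S^(1/2) = (1.486/0.023) × 445.3 × 7.161^(2/3) × 0.0068^(1/2) = 8810 ft³/s.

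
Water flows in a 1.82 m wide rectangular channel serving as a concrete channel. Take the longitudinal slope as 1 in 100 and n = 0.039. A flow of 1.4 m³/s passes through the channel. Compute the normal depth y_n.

y_n = 0.594 m

Manning's equation rearranged: A R^(2/3) = nQ / (1·√S) = 0.039 × 1.4 / (√0.01) = 0.546.
Try y = 0.435 m: A R^(2/3) = 0.3503 — short.
Try y = 0.704 m: A R^(2/3) = 0.692 — over.
Try y = 0.594 m: A R^(2/3) = 0.5465 — matches.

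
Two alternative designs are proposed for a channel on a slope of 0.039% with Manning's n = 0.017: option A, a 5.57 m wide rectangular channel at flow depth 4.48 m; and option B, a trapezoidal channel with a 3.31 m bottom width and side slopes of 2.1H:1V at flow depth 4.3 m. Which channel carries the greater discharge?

channel B

Channel A: Flow area A = b·y = 5.57 × 4.48 = 24.95 m². Wetted perimeter P = b + 2y = 5.57 + 2×4.48 = 14.53 m. Hydraulic radius R = A/P = 24.95/14.53 = 1.717 m. Q_A = (1/0.017)·24.95·1.717^(2/3)·√0.00039 = 41.57 m³/s.
Channel B: With bottom width b = 3.31 m and side slope z = 2.1: A = (b + zy)y = (3.31 + 2.1×4.3)×4.3 = 53.06 m²; P = b + 2y√(1+z²) = 3.31 + 2×4.3×2.326 = 23.31 m. Hydraulic radius R = A/P = 53.06/23.31 = 2.276 m. Q_B = (1/0.017)·53.06·2.276^(2/3)·√0.00039 = 106.7 m³/s.
Q_A = 41.57 m³/s vs Q_B = 106.7 m³/s, so channel B carries more.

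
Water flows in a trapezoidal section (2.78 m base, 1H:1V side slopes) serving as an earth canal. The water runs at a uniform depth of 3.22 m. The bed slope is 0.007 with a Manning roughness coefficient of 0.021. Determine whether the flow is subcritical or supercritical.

supercritical

With bottom width b = 2.78 m and side slope z = 1: A = (b + zy)y = (2.78 + 1×3.22)×3.22 = 19.32 m²; P = b + 2y√(1+z²) = 2.78 + 2×3.22×1.414 = 11.89 m.
Hydraulic radius R = A/P = 19.32/11.89 = 1.625 m.
V = (1/n) R^(2/3) √S = (1/0.021) × 1.625^(2/3) × √0.007 = 5.507 m/s. Hydraulic depth D_h = A/T = 19.32/9.22 = 2.095 m.
Froude number Fr = V/√(g·D_h) = 5.507/√(9.81×2.095) = 1.21, which is greater than 1, so the flow is supercritical.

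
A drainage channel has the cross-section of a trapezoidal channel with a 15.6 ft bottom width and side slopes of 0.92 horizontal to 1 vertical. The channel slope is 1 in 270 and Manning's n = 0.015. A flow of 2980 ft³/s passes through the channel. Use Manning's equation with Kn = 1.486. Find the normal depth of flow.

Manning's equation rearranged: A R^(2/3) = nQ / (1.486·√S) = 0.015 × 2980 / (1.486 × √0.003704) = 494.3.
Trying y = 9.33 ft: A R^(2/3) = 703.8 — high.
Trying y = 7.69 ft: A R^(2/3) = 494.6 — ≈ 494.3.

y_n = 7.69 ft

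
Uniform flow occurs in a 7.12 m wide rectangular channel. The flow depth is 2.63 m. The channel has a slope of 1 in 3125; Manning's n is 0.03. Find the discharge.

Q = 14.7 m³/s

Flow area A = b·y = 7.12 × 2.63 = 18.73 m². Wetted perimeter P = b + 2y = 7.12 + 2×2.63 = 12.38 m.
Hydraulic radius R = A/P = 18.73/12.38 = 1.513 m.
Manning's equation: Q = (1/n) A R^(2/3) S^(1/2) = (1/0.03) × 18.73 × 1.513^(2/3) × 0.00032^(1/2) = 14.7 m³/s.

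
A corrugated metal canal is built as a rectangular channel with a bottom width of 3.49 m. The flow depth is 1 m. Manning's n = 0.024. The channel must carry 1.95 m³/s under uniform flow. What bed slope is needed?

Flow area A = b·y = 3.49 × 1 = 3.49 m². Wetted perimeter P = b + 2y = 3.49 + 2×1 = 5.49 m.
Hydraulic radius R = A/P = 3.49/5.49 = 0.6357 m.
From Manning's equation, S = [nQ / (1 A R^(2/3))]² = [0.024 × 1.95 / (1 × 3.49 × 0.6357^(2/3))]² = 0.000329.

S = 0.000329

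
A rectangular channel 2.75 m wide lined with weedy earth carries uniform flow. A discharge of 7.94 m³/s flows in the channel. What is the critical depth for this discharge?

For a rectangular channel, critical depth y_c = (q²/g)^(1/3) where q = Q/b = 7.94/2.75 = 2.887 m²/s.
So y_c = (2.887²/9.81)^(1/3) = 0.947 m.

y_c = 0.947 m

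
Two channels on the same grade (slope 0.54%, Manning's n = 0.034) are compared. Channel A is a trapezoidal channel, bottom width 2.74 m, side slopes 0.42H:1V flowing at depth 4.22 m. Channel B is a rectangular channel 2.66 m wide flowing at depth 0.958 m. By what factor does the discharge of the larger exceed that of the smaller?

Channel A: With bottom width b = 2.74 m and side slope z = 0.42: A = (b + zy)y = (2.74 + 0.42×4.22)×4.22 = 19.04 m²; P = b + 2y√(1+z²) = 2.74 + 2×4.22×1.085 = 11.89 m. Hydraulic radius R = A/P = 19.04/11.89 = 1.601 m. Q_A = (1/0.034)·19.04·1.601^(2/3)·√0.0054 = 56.32 m³/s.
Channel B: Flow area A = b·y = 2.66 × 0.958 = 2.548 m². Wetted perimeter P = b + 2y = 2.66 + 2×0.958 = 4.576 m. Hydraulic radius R = A/P = 2.548/4.576 = 0.5569 m. Q_B = (1/0.034)·2.548·0.5569^(2/3)·√0.0054 = 3.728 m³/s.
The larger discharge is 56.32 m³/s and the smaller is 3.728 m³/s; the ratio is 15.1.

15.1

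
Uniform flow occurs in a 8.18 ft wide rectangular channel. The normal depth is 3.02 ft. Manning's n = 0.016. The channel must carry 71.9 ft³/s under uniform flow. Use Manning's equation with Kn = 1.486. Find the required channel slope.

S = 0.00047

Flow area A = b·y = 8.18 × 3.02 = 24.7 ft². Wetted perimeter P = b + 2y = 8.18 + 2×3.02 = 14.22 ft.
Hydraulic radius R = A/P = 24.7/14.22 = 1.737 ft.
From Manning's equation, S = [nQ / (1.486 A R^(2/3))]² = [0.016 × 71.9 / (1.486 × 24.7 × 1.737^(2/3))]² = 0.00047.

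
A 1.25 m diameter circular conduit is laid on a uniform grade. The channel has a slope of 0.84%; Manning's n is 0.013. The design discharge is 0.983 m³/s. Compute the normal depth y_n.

Manning's equation rearranged: A R^(2/3) = nQ / (1·√S) = 0.013 × 0.983 / (√0.0084) = 0.1394.
Try y = 0.348 m: A R^(2/3) = 0.09569 — too small.
Try y = 0.516 m: A R^(2/3) = 0.2017 — too large.
Try y = 0.423 m: A R^(2/3) = 0.1394 — ≈ 0.1394.

y_n = 0.423 m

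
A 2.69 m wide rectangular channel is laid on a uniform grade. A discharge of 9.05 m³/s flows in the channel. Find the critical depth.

y_c = 1.05 m

For a rectangular channel, critical depth y_c = (q²/g)^(1/3) where q = Q/b = 9.05/2.69 = 3.364 m²/s.
So y_c = (3.364²/9.81)^(1/3) = 1.05 m.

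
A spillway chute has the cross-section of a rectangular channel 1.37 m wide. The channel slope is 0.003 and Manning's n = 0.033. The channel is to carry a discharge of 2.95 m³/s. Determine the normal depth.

y_n = 2.03 m

Manning's equation rearranged: A R^(2/3) = nQ / (1·√S) = 0.033 × 2.95 / (√0.003) = 1.777.
At y = 2.33 m: A R^(2/3) = 2.089 — over.
At y = 1.67 m: A R^(2/3) = 1.414 — short.
At y = 2.03 m: A R^(2/3) = 1.78 — ≈ 1.777.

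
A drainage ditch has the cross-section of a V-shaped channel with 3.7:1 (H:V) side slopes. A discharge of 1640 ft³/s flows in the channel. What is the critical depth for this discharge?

y_c = 6.57 ft

At critical depth, Q² T / (g A³) = 1, i.e. A³/T = Q²/g = 1640²/32.2 = 83530.
Trying y = 7.6 ft: A³/T = 173600 — over.
Trying y = 5.3 ft: A³/T = 28630 — short.
Trying y = 6.57 ft: A³/T = 83790 — matches.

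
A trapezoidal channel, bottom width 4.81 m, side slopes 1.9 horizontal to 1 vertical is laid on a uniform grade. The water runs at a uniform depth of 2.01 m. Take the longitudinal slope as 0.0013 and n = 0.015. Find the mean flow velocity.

With bottom width b = 4.81 m and side slope z = 1.9: A = (b + zy)y = (4.81 + 1.9×2.01)×2.01 = 17.34 m²; P = b + 2y√(1+z²) = 4.81 + 2×2.01×2.147 = 13.44 m.
Hydraulic radius R = A/P = 17.34/13.44 = 1.29 m.
From Manning's equation, V = (1/n) R^(2/3) S^(1/2) = (1/0.015) × 1.29^(2/3) × 0.0013^(1/2) = 2.85 m/s.

V = 2.85 m/s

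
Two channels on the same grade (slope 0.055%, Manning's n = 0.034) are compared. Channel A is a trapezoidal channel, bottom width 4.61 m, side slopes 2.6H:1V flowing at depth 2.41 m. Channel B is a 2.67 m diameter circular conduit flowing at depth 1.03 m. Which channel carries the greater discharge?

Channel A: With bottom width b = 4.61 m and side slope z = 2.6: A = (b + zy)y = (4.61 + 2.6×2.41)×2.41 = 26.21 m²; P = b + 2y√(1+z²) = 4.61 + 2×2.41×2.786 = 18.04 m. Hydraulic radius R = A/P = 26.21/18.04 = 1.453 m. Q_A = (1/0.034)·26.21·1.453^(2/3)·√0.00055 = 23.2 m³/s.
Channel B: For a circular section of diameter D = 2.67 m at depth y = 1.03 m, the central angle is θ = 2 arccos(1 − 2y/D) = 2.681 rad. Then A = (D²/8)(θ − sin θ) = 1.992 m² and P = Dθ/2 = 3.579 m. Hydraulic radius R = A/P = 1.992/3.579 = 0.5567 m. Q_B = (1/0.034)·1.992·0.5567^(2/3)·√0.00055 = 0.93 m³/s.
Q_A = 23.2 m³/s vs Q_B = 0.93 m³/s, so channel A carries more.

channel A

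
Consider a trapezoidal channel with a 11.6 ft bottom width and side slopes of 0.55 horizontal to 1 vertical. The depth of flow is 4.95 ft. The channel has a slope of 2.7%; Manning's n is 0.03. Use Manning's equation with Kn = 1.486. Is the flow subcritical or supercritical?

supercritical

With bottom width b = 11.6 ft and side slope z = 0.55: A = (b + zy)y = (11.6 + 0.55×4.95)×4.95 = 70.9 ft²; P = b + 2y√(1+z²) = 11.6 + 2×4.95×1.141 = 22.9 ft.
Hydraulic radius R = A/P = 70.9/22.9 = 3.096 ft.
V = (1.486/n) R^(2/3) √S = (1.486/0.03) × 3.096^(2/3) × √0.027 = 17.29 ft/s. Hydraulic depth D_h = A/T = 70.9/17.05 = 4.159 ft.
Froude number Fr = V/√(g·D_h) = 17.29/√(32.2×4.159) = 1.49, which is greater than 1, so the flow is supercritical.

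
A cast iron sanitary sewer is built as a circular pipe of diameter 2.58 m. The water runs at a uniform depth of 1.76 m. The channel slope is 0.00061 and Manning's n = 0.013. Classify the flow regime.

For a circular section of diameter D = 2.58 m at depth y = 1.76 m, the central angle is θ = 2 arccos(1 − 2y/D) = 3.887 rad. Then A = (D²/8)(θ − sin θ) = 3.799 m² and P = Dθ/2 = 5.015 m.
Hydraulic radius R = A/P = 3.799/5.015 = 0.7576 m.
V = (1/n) R^(2/3) √S = (1/0.013) × 0.7576^(2/3) × √0.00061 = 1.579 m/s. Hydraulic depth D_h = A/T = 3.799/2.403 = 1.581 m.
Froude number Fr = V/√(g·D_h) = 1.579/√(9.81×1.581) = 0.401, which is less than 1, so the flow is subcritical.

subcritical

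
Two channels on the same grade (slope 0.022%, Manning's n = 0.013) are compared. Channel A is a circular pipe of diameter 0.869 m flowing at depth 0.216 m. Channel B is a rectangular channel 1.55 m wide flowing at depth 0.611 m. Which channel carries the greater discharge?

Channel A: For a circular section of diameter D = 0.869 m at depth y = 0.216 m, the central angle is θ = 2 arccos(1 − 2y/D) = 2.088 rad. Then A = (D²/8)(θ − sin θ) = 0.115 m² and P = Dθ/2 = 0.9071 m. Hydraulic radius R = A/P = 0.115/0.9071 = 0.1268 m. Q_A = (1/0.013)·0.115·0.1268^(2/3)·√0.00022 = 0.03312 m³/s.
Channel B: Flow area A = b·y = 1.55 × 0.611 = 0.9471 m². Wetted perimeter P = b + 2y = 1.55 + 2×0.611 = 2.772 m. Hydraulic radius R = A/P = 0.9471/2.772 = 0.3416 m. Q_B = (1/0.013)·0.9471·0.3416^(2/3)·√0.00022 = 0.5281 m³/s.
Q_A = 0.03312 m³/s vs Q_B = 0.5281 m³/s, so channel B carries more.

channel B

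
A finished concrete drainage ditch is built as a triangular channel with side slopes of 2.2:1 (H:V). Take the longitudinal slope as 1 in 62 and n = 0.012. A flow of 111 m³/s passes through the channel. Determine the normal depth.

Manning's equation rearranged: A R^(2/3) = nQ / (1·√S) = 0.012 × 111 / (√0.01613) = 10.49.
At y = 2.46 m: A R^(2/3) = 14.36 — over.
At y = 1.75 m: A R^(2/3) = 5.79 — short.
At y = 2.19 m: A R^(2/3) = 10.53 — matches.

y_n = 2.19 m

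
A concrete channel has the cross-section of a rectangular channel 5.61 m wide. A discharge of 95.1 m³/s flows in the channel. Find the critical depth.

For a rectangular channel, critical depth y_c = (q²/g)^(1/3) where q = Q/b = 95.1/5.61 = 16.95 m²/s.
So y_c = (16.95²/9.81)^(1/3) = 3.08 m.

y_c = 3.08 m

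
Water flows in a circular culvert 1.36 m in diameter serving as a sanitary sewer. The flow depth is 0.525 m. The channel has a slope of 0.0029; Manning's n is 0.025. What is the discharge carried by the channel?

For a circular section of diameter D = 1.36 m at depth y = 0.525 m, the central angle is θ = 2 arccos(1 − 2y/D) = 2.682 rad. Then A = (D²/8)(θ − sin θ) = 0.5174 m² and P = Dθ/2 = 1.824 m.
Hydraulic radius R = A/P = 0.5174/1.824 = 0.2837 m.
Manning's equation: Q = (1/n) A R^(2/3) S^(1/2) = (1/0.025) × 0.5174 × 0.2837^(2/3) × 0.0029^(1/2) = 0.481 m³/s.

Q = 0.481 m³/s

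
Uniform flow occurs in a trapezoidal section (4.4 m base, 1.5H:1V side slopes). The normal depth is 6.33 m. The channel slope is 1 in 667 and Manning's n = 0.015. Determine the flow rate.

Q = 496 m³/s

With bottom width b = 4.4 m and side slope z = 1.5: A = (b + zy)y = (4.4 + 1.5×6.33)×6.33 = 87.96 m²; P = b + 2y√(1+z²) = 4.4 + 2×6.33×1.803 = 27.22 m.
Hydraulic radius R = A/P = 87.96/27.22 = 3.231 m.
Manning's equation: Q = (1/n) A R^(2/3) S^(1/2) = (1/0.015) × 87.96 × 3.231^(2/3) × 0.001499^(1/2) = 496 m³/s.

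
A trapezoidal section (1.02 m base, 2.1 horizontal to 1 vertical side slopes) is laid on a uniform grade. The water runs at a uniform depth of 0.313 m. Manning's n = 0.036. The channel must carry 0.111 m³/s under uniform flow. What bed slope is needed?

With bottom width b = 1.02 m and side slope z = 2.1: A = (b + zy)y = (1.02 + 2.1×0.313)×0.313 = 0.525 m²; P = b + 2y√(1+z²) = 1.02 + 2×0.313×2.326 = 2.476 m.
Hydraulic radius R = A/P = 0.525/2.476 = 0.212 m.
From Manning's equation, S = [nQ / (1 A R^(2/3))]² = [0.036 × 0.111 / (1 × 0.525 × 0.212^(2/3))]² = 0.000458.

S = 0.000458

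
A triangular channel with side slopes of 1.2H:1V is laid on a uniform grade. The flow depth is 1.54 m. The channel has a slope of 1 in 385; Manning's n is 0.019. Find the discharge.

For a triangular section with side slope z = 1.2: A = zy² = 1.2×1.54² = 2.846 m²; P = 2y√(1+z²) = 2×1.54×1.562 = 4.811 m.
Hydraulic radius R = A/P = 2.846/4.811 = 0.5915 m.
Manning's equation: Q = (1/n) A R^(2/3) S^(1/2) = (1/0.019) × 2.846 × 0.5915^(2/3) × 0.002597^(1/2) = 5.38 m³/s.

Q = 5.38 m³/s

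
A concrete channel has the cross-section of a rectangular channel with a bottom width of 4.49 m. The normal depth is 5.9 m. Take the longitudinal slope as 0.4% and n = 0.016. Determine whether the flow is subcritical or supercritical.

Flow area A = b·y = 4.49 × 5.9 = 26.49 m². Wetted perimeter P = b + 2y = 4.49 + 2×5.9 = 16.29 m.
Hydraulic radius R = A/P = 26.49/16.29 = 1.626 m.
V = (1/n) R^(2/3) √S = (1/0.016) × 1.626^(2/3) × √0.004 = 5.466 m/s. Hydraulic depth D_h = A/T = 26.49/4.49 = 5.9 m.
Froude number Fr = V/√(g·D_h) = 5.466/√(9.81×5.9) = 0.719, which is less than 1, so the flow is subcritical.

subcritical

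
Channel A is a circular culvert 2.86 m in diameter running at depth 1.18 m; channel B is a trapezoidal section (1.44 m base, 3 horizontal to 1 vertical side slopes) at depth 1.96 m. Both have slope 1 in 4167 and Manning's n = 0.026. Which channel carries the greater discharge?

Channel A: For a circular section of diameter D = 2.86 m at depth y = 1.18 m, the central angle is θ = 2 arccos(1 − 2y/D) = 2.79 rad. Then A = (D²/8)(θ − sin θ) = 2.501 m² and P = Dθ/2 = 3.99 m. Hydraulic radius R = A/P = 2.501/3.99 = 0.6268 m. Q_A = (1/0.026)·2.501·0.6268^(2/3)·√0.00024 = 1.091 m³/s.
Channel B: With bottom width b = 1.44 m and side slope z = 3: A = (b + zy)y = (1.44 + 3×1.96)×1.96 = 14.35 m²; P = b + 2y√(1+z²) = 1.44 + 2×1.96×3.162 = 13.84 m. Hydraulic radius R = A/P = 14.35/13.84 = 1.037 m. Q_B = (1/0.026)·14.35·1.037^(2/3)·√0.00024 = 8.758 m³/s.
Q_A = 1.091 m³/s vs Q_B = 8.758 m³/s, so channel B carries more.

channel B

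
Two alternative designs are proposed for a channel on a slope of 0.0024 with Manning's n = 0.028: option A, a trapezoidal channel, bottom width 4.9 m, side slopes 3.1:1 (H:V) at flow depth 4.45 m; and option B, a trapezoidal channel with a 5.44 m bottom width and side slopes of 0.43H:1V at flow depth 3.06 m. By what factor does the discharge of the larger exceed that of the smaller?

5.12

Channel A: With bottom width b = 4.9 m and side slope z = 3.1: A = (b + zy)y = (4.9 + 3.1×4.45)×4.45 = 83.19 m²; P = b + 2y√(1+z²) = 4.9 + 2×4.45×3.257 = 33.89 m. Hydraulic radius R = A/P = 83.19/33.89 = 2.455 m. Q_A = (1/0.028)·83.19·2.455^(2/3)·√0.0024 = 264.9 m³/s.
Channel B: With bottom width b = 5.44 m and side slope z = 0.43: A = (b + zy)y = (5.44 + 0.43×3.06)×3.06 = 20.67 m²; P = b + 2y√(1+z²) = 5.44 + 2×3.06×1.089 = 12.1 m. Hydraulic radius R = A/P = 20.67/12.1 = 1.708 m. Q_B = (1/0.028)·20.67·1.708^(2/3)·√0.0024 = 51.69 m³/s.
The larger discharge is 264.9 m³/s and the smaller is 51.69 m³/s; the ratio is 5.12.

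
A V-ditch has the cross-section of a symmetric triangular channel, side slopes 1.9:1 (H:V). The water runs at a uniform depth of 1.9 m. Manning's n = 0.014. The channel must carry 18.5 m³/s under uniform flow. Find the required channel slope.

S = 0.0018

For a triangular section with side slope z = 1.9: A = zy² = 1.9×1.9² = 6.859 m²; P = 2y√(1+z²) = 2×1.9×2.147 = 8.159 m.
Hydraulic radius R = A/P = 6.859/8.159 = 0.8407 m.
From Manning's equation, S = [nQ / (1 A R^(2/3))]² = [0.014 × 18.5 / (1 × 6.859 × 0.8407^(2/3))]² = 0.0018.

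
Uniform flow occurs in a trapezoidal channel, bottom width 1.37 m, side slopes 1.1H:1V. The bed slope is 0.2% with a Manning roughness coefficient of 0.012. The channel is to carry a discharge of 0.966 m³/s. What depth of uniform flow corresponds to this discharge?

Manning's equation rearranged: A R^(2/3) = nQ / (1·√S) = 0.012 × 0.966 / (√0.002) = 0.2592.
Try y = 0.311 m: A R^(2/3) = 0.2011 — too small.
Try y = 0.417 m: A R^(2/3) = 0.3358 — too large.
Try y = 0.36 m: A R^(2/3) = 0.2593 — ≈ 0.2592.

y_n = 0.36 m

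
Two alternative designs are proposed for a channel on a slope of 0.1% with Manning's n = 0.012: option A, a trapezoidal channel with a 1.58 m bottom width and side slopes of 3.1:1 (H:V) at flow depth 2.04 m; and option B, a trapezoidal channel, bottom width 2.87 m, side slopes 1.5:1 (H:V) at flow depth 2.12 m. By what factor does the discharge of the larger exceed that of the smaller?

1.16

Channel A: With bottom width b = 1.58 m and side slope z = 3.1: A = (b + zy)y = (1.58 + 3.1×2.04)×2.04 = 16.12 m²; P = b + 2y√(1+z²) = 1.58 + 2×2.04×3.257 = 14.87 m. Hydraulic radius R = A/P = 16.12/14.87 = 1.084 m. Q_A = (1/0.012)·16.12·1.084^(2/3)·√0.001 = 44.85 m³/s.
Channel B: With bottom width b = 2.87 m and side slope z = 1.5: A = (b + zy)y = (2.87 + 1.5×2.12)×2.12 = 12.83 m²; P = b + 2y√(1+z²) = 2.87 + 2×2.12×1.803 = 10.51 m. Hydraulic radius R = A/P = 12.83/10.51 = 1.22 m. Q_B = (1/0.012)·12.83·1.22^(2/3)·√0.001 = 38.59 m³/s.
The larger discharge is 44.85 m³/s and the smaller is 38.59 m³/s; the ratio is 1.16.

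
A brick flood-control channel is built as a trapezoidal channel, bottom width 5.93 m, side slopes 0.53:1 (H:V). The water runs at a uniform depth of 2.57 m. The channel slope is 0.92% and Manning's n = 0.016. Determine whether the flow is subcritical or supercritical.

With bottom width b = 5.93 m and side slope z = 0.53: A = (b + zy)y = (5.93 + 0.53×2.57)×2.57 = 18.74 m²; P = b + 2y√(1+z²) = 5.93 + 2×2.57×1.132 = 11.75 m.
Hydraulic radius R = A/P = 18.74/11.75 = 1.595 m.
V = (1/n) R^(2/3) √S = (1/0.016) × 1.595^(2/3) × √0.0092 = 8.185 m/s. Hydraulic depth D_h = A/T = 18.74/8.654 = 2.166 m.
Froude number Fr = V/√(g·D_h) = 8.185/√(9.81×2.166) = 1.78, which is greater than 1, so the flow is supercritical.

supercritical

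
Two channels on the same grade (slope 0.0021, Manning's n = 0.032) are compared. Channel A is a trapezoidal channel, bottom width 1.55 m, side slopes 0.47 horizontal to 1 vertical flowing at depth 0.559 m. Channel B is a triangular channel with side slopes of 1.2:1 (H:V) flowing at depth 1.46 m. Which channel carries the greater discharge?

Channel A: With bottom width b = 1.55 m and side slope z = 0.47: A = (b + zy)y = (1.55 + 0.47×0.559)×0.559 = 1.013 m²; P = b + 2y√(1+z²) = 1.55 + 2×0.559×1.105 = 2.785 m. Hydraulic radius R = A/P = 1.013/2.785 = 0.3638 m. Q_A = (1/0.032)·1.013·0.3638^(2/3)·√0.0021 = 0.7395 m³/s.
Channel B: For a triangular section with side slope z = 1.2: A = zy² = 1.2×1.46² = 2.558 m²; P = 2y√(1+z²) = 2×1.46×1.562 = 4.561 m. Hydraulic radius R = A/P = 2.558/4.561 = 0.5608 m. Q_B = (1/0.032)·2.558·0.5608^(2/3)·√0.0021 = 2.491 m³/s.
Q_A = 0.7395 m³/s vs Q_B = 2.491 m³/s, so channel B carries more.

channel B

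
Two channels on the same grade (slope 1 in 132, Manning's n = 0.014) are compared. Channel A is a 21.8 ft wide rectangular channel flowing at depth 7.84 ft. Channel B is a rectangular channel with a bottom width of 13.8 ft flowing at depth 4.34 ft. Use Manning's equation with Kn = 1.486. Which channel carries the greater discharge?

Channel A: Flow area A = b·y = 21.8 × 7.84 = 170.9 ft². Wetted perimeter P = b + 2y = 21.8 + 2×7.84 = 37.48 ft. Hydraulic radius R = A/P = 170.9/37.48 = 4.56 ft. Q_A = (1.486/0.014)·170.9·4.56^(2/3)·√0.007576 = 4342 ft³/s.
Channel B: Flow area A = b·y = 13.8 × 4.34 = 59.89 ft². Wetted perimeter P = b + 2y = 13.8 + 2×4.34 = 22.48 ft. Hydraulic radius R = A/P = 59.89/22.48 = 2.664 ft. Q_B = (1.486/0.014)·59.89·2.664^(2/3)·√0.007576 = 1063 ft³/s.
Q_A = 4342 ft³/s vs Q_B = 1063 ft³/s, so channel A carries more.

channel A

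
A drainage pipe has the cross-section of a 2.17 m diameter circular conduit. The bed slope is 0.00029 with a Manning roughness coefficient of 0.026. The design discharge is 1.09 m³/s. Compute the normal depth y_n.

y_n = 1.31 m

Manning's equation rearranged: A R^(2/3) = nQ / (1·√S) = 0.026 × 1.09 / (√0.00029) = 1.664.
At y = 1.45 m: A R^(2/3) = 1.935 — high.
At y = 1.17 m: A R^(2/3) = 1.395 — low.
At y = 1.31 m: A R^(2/3) = 1.668 — ≈ 1.664.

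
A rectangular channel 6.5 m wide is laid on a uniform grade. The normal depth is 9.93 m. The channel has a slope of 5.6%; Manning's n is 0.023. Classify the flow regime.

Flow area A = b·y = 6.5 × 9.93 = 64.55 m². Wetted perimeter P = b + 2y = 6.5 + 2×9.93 = 26.36 m.
Hydraulic radius R = A/P = 64.55/26.36 = 2.449 m.
V = (1/n) R^(2/3) √S = (1/0.023) × 2.449^(2/3) × √0.056 = 18.69 m/s. Hydraulic depth D_h = A/T = 64.55/6.5 = 9.93 m.
Froude number Fr = V/√(g·D_h) = 18.69/√(9.81×9.93) = 1.89, which is greater than 1, so the flow is supercritical.

supercritical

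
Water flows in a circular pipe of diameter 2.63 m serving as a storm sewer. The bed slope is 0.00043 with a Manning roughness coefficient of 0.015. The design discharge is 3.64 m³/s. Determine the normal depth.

Manning's equation rearranged: A R^(2/3) = nQ / (1·√S) = 0.015 × 3.64 / (√0.00043) = 2.633.
At y = 1.78 m: A R^(2/3) = 3.288 — over.
At y = 1.53 m: A R^(2/3) = 2.631 — ≈ 2.633.

y_n = 1.53 m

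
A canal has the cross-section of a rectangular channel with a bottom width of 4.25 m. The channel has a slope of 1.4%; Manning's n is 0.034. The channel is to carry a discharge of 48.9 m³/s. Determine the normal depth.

Manning's equation rearranged: A R^(2/3) = nQ / (1·√S) = 0.034 × 48.9 / (√0.014) = 14.05.
At y = 2.31 m: A R^(2/3) = 10.5 — short.
At y = 3.69 m: A R^(2/3) = 19.14 — over.
At y = 2.89 m: A R^(2/3) = 14.06 — ≈ 14.05.

y_n = 2.89 m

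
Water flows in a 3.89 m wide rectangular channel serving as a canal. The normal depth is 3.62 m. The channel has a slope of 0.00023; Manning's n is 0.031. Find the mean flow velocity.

Flow area A = b·y = 3.89 × 3.62 = 14.08 m². Wetted perimeter P = b + 2y = 3.89 + 2×3.62 = 11.13 m.
Hydraulic radius R = A/P = 14.08/11.13 = 1.265 m.
From Manning's equation, V = (1/n) R^(2/3) S^(1/2) = (1/0.031) × 1.265^(2/3) × 0.00023^(1/2) = 0.572 m/s.

V = 0.572 m/s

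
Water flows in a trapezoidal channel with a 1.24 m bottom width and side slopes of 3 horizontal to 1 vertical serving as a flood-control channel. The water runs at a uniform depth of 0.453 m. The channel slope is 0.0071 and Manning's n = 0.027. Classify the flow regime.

subcritical

With bottom width b = 1.24 m and side slope z = 3: A = (b + zy)y = (1.24 + 3×0.453)×0.453 = 1.177 m²; P = b + 2y√(1+z²) = 1.24 + 2×0.453×3.162 = 4.105 m.
Hydraulic radius R = A/P = 1.177/4.105 = 0.2868 m.
V = (1/n) R^(2/3) √S = (1/0.027) × 0.2868^(2/3) × √0.0071 = 1.357 m/s. Hydraulic depth D_h = A/T = 1.177/3.958 = 0.2975 m.
Froude number Fr = V/√(g·D_h) = 1.357/√(9.81×0.2975) = 0.795, which is less than 1, so the flow is subcritical.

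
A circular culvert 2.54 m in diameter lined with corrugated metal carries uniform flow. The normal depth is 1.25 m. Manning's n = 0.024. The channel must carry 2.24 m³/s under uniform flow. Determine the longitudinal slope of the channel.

S = 0.000871

For a circular section of diameter D = 2.54 m at depth y = 1.25 m, the central angle is θ = 2 arccos(1 − 2y/D) = 3.11 rad. Then A = (D²/8)(θ − sin θ) = 2.483 m² and P = Dθ/2 = 3.95 m.
Hydraulic radius R = A/P = 2.483/3.95 = 0.6286 m.
From Manning's equation, S = [nQ / (1 A R^(2/3))]² = [0.024 × 2.24 / (1 × 2.483 × 0.6286^(2/3))]² = 0.000871.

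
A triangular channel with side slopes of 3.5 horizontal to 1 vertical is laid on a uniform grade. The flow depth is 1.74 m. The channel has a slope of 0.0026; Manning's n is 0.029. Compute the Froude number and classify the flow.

subcritical

For a triangular section with side slope z = 3.5: A = zy² = 3.5×1.74² = 10.6 m²; P = 2y√(1+z²) = 2×1.74×3.64 = 12.67 m.
Hydraulic radius R = A/P = 10.6/12.67 = 0.8365 m.
V = (1/n) R^(2/3) √S = (1/0.029) × 0.8365^(2/3) × √0.0026 = 1.561 m/s. Hydraulic depth D_h = A/T = 10.6/12.18 = 0.87 m.
Froude number Fr = V/√(g·D_h) = 1.561/√(9.81×0.87) = 0.534, which is less than 1, so the flow is subcritical.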